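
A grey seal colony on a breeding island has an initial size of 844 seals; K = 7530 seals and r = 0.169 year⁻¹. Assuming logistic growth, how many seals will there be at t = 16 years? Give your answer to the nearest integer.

A = (K − N₀)/N₀ = (7530 − 844)/844 = 7.9218.
N(t) = K/(1 + A·e^(−rt)) = 7530/(1 + 7.9218×e^(−0.169×16)).
e^(−2.704) = 0.066937; denominator = 1 + 7.9218×0.066937 = 1.5303.
N = 7530/1.5303 = 4920.72.

4921 seals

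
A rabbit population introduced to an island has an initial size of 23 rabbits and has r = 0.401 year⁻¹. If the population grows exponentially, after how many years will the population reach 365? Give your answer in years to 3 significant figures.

Set N₀·e^(rt) = 365: e^(0.401·t) = 365/23 = 15.87.
0.401·t = ln(15.87) = 2.7644, so t = 2.7644/0.401 = 6.8938.

6.89 years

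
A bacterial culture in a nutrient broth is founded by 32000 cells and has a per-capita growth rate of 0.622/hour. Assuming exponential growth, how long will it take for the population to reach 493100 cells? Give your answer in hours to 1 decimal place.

4.4 hours

Set N₀·e^(rt) = 493100: e^(0.622·t) = 493100/32000 = 15.409.
0.622·t = ln(15.409) = 2.735, so t = 2.735/0.622 = 4.3971.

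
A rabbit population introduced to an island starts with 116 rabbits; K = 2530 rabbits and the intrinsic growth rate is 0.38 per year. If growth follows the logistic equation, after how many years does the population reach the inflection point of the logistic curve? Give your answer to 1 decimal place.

8.0 years

Logistic growth is fastest at N = K/2 = 1265.
A = (K − N₀)/N₀ = 20.81. Set K/(1 + A·e^(−rt)) = K/2 → A·e^(−rt) = 1.
e^(−0.38t) = 1/20.81 = 0.048053, so t = ln(20.81)/0.38 = 3.0355/0.38 = 7.988.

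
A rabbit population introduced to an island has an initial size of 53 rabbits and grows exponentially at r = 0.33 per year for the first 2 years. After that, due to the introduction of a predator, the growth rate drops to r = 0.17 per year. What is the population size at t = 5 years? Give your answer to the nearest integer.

Phase 1: N(2) = 53·e^(0.33×2) = 53·e^0.66 = 102.544.
Phase 2 runs for 5 − 2 = 3 years at r = 0.17.
N(5) = 102.544·e^(0.17×3) = 102.544·e^0.51 = 170.766.

171 rabbits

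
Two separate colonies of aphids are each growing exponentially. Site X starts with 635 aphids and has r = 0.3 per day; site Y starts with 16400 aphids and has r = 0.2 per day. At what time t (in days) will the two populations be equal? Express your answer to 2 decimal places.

32.51 days

Set 635·e^(0.3t) = 16400·e^(0.2t).
e^((0.3 − 0.2)t) = 16400/635 → e^(0.1·t) = 25.827.
0.1·t = ln(25.827) = 3.2514, so t = 3.2514/0.1 = 32.514.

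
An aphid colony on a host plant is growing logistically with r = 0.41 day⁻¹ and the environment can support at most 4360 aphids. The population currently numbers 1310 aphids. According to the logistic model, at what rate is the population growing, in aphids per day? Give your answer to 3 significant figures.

376 aphids per day

dN/dt = rN(1 − N/K) = 0.41 × 1310 × (1 − 1310/4360).
1 − 1310/4360 = 0.69954; dN/dt = 0.41 × 1310 × 0.69954 = 375.72.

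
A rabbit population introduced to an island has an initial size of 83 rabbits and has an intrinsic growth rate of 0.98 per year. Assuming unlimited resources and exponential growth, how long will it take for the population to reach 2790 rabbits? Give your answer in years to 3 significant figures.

Set N₀·e^(rt) = 2790: e^(0.98·t) = 2790/83 = 33.614.
0.98·t = ln(33.614) = 3.515, so t = 3.515/0.98 = 3.5867.

3.59 years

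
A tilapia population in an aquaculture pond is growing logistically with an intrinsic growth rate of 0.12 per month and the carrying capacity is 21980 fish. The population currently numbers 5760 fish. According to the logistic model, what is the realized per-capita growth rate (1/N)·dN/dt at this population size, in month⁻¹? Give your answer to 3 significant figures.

(1/N)·dN/dt = r(1 − N/K) = 0.12 × (1 − 5760/21980).
= 0.12 × 0.73794 = 0.088553.

0.0886 per month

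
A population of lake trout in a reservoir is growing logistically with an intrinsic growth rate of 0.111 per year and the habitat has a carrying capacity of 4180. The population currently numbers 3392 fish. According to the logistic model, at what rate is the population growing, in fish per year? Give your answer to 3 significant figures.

71.0 fish per year

dN/dt = rN(1 − N/K) = 0.111 × 3392 × (1 − 3392/4180).
1 − 3392/4180 = 0.18852; dN/dt = 0.111 × 3392 × 0.18852 = 70.979.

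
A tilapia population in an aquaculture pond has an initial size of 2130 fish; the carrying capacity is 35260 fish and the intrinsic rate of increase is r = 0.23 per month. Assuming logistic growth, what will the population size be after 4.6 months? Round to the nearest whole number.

A = (K − N₀)/N₀ = (35260 − 2130)/2130 = 15.554.
N(t) = K/(1 + A·e^(−rt)) = 35260/(1 + 15.554×e^(−0.23×4.6)).
e^(−1.058) = 0.34715; denominator = 1 + 15.554×0.34715 = 6.3996.
N = 35260/6.3996 = 5509.75.

5510 fish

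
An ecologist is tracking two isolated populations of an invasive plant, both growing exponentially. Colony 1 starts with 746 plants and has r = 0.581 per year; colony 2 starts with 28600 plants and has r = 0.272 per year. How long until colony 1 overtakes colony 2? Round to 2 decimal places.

Set 746·e^(0.581t) = 28600·e^(0.272t).
e^((0.581 − 0.272)t) = 28600/746 → e^(0.309·t) = 38.338.
0.309·t = ln(38.338) = 3.6464, so t = 3.6464/0.309 = 11.801.

11.80 years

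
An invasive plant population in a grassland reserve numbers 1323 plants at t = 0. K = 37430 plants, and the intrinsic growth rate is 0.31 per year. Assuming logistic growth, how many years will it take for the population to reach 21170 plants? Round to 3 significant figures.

A = (K − N₀)/N₀ = (37430 − 1323)/1323 = 27.292.
Solve 37430/(1 + 27.292·e^(−0.31t)) = 21170: 1 + 27.292·e^(−0.31t) = 1.7681, so e^(−0.31t) = 0.0281429.
−0.31·t = ln(0.0281429) = -3.5705, so t = 3.5705/0.31 = 11.518.

11.5 years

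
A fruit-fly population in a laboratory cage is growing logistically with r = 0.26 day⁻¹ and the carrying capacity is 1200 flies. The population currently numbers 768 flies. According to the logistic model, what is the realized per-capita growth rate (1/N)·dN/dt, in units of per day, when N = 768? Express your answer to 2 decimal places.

(1/N)·dN/dt = r(1 − N/K) = 0.26 × (1 − 768/1200).
= 0.26 × 0.36 = 0.0936.

0.09 per day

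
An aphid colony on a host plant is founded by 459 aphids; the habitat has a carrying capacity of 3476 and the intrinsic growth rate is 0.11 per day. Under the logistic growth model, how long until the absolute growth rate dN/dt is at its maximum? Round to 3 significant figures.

17.1 days

Logistic growth is fastest at N = K/2 = 1738.
A = (K − N₀)/N₀ = 6.573. Set K/(1 + A·e^(−rt)) = K/2 → A·e^(−rt) = 1.
e^(−0.11t) = 1/6.573 = 0.152138, so t = ln(6.573)/0.11 = 1.883/0.11 = 17.118.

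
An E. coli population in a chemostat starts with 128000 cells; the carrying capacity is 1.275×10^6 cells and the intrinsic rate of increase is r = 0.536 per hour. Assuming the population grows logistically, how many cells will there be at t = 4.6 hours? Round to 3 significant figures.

724000 cells

A = (K − N₀)/N₀ = (1.275×10^6 − 128000)/128000 = 8.9609.
N(t) = K/(1 + A·e^(−rt)) = 1.275×10^6/(1 + 8.9609×e^(−0.536×4.6)).
e^(−2.466) = 0.084958; denominator = 1 + 8.9609×0.084958 = 1.7613.
N = 1.275×10^6/1.7613 = 723896.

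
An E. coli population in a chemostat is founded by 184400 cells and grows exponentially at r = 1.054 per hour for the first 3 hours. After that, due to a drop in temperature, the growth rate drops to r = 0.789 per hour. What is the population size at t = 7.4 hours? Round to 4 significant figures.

Phase 1: N(3) = 184400·e^(1.054×3) = 184400·e^3.162 = 4.355119×10^6.
Phase 2 runs for 7.4 − 3 = 4.4 hours at r = 0.789.
N(7.4) = 4.355119×10^6·e^(0.789×4.4) = 4.355119×10^6·e^3.472 = 1.401835×10^8.

140200000 cells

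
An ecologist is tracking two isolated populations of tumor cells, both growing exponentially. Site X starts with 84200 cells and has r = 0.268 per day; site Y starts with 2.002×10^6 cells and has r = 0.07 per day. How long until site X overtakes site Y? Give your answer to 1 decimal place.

16.0 days

Set 84200·e^(0.268t) = 2.002×10^6·e^(0.07t).
e^((0.268 − 0.07)t) = 2.002×10^6/84200 → e^(0.198·t) = 23.777.
0.198·t = ln(23.777) = 3.1687, so t = 3.1687/0.198 = 16.004.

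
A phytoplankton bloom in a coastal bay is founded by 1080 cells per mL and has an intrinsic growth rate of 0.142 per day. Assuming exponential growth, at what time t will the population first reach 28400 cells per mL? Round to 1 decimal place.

Set N₀·e^(rt) = 28400: e^(0.142·t) = 28400/1080 = 26.296.
0.142·t = ln(26.296) = 3.2694, so t = 3.2694/0.142 = 23.024.

23.0 days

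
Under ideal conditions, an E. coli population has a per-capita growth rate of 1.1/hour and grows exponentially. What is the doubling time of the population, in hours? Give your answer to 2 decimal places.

0.63 hours

Doubling time t_d = ln(2)/r = 0.6931/1.1 = 0.63013.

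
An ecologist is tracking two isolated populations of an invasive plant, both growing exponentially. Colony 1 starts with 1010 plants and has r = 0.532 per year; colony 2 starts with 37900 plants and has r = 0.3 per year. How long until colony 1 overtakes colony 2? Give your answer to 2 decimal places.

15.63 years

Set 1010·e^(0.532t) = 37900·e^(0.3t).
e^((0.532 − 0.3)t) = 37900/1010 → e^(0.232·t) = 37.525.
0.232·t = ln(37.525) = 3.625, so t = 3.625/0.232 = 15.625.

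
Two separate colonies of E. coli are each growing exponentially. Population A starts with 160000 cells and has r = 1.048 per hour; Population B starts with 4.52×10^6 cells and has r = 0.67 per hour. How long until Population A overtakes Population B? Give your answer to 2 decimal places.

8.84 hours

Set 160000·e^(1.048t) = 4.52×10^6·e^(0.67t).
e^((1.048 − 0.67)t) = 4.52×10^6/160000 → e^(0.378·t) = 28.25.
0.378·t = ln(28.25) = 3.3411, so t = 3.3411/0.378 = 8.8389.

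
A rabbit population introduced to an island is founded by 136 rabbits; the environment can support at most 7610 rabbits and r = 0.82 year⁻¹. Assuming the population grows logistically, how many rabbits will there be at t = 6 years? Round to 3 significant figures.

A = (K − N₀)/N₀ = (7610 − 136)/136 = 54.956.
N(t) = K/(1 + A·e^(−rt)) = 7610/(1 + 54.956×e^(−0.82×6)).
e^(−4.92) = 0.0072991; denominator = 1 + 54.956×0.0072991 = 1.4011.
N = 7610/1.4011 = 5431.33.

5430 rabbits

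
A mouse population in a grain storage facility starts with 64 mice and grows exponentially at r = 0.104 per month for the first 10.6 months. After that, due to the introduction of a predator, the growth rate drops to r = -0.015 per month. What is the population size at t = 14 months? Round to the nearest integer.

183 mice

Phase 1: N(10.6) = 64·e^(0.104×10.6) = 64·e^1.102 = 192.729.
Phase 2 runs for 14 − 10.6 = 3.4 months at r = -0.015.
N(14) = 192.729·e^(-0.015×3.4) = 192.729·e^-0.051 = 183.146.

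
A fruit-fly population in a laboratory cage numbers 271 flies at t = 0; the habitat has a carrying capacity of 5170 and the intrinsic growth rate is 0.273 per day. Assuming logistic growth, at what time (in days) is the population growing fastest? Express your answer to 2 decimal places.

Logistic growth is fastest at N = K/2 = 2585.
A = (K − N₀)/N₀ = 18.077. Set K/(1 + A·e^(−rt)) = K/2 → A·e^(−rt) = 1.
e^(−0.273t) = 1/18.077 = 0.0553174, so t = ln(18.077)/0.273 = 2.8947/0.273 = 10.603.

10.60 days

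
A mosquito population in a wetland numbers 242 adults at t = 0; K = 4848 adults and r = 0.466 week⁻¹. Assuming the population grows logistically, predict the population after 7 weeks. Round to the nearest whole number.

A = (K − N₀)/N₀ = (4848 − 242)/242 = 19.033.
N(t) = K/(1 + A·e^(−rt)) = 4848/(1 + 19.033×e^(−0.466×7)).
e^(−3.262) = 0.038312; denominator = 1 + 19.033×0.038312 = 1.7292.
N = 4848/1.7292 = 2803.63.

2804 adults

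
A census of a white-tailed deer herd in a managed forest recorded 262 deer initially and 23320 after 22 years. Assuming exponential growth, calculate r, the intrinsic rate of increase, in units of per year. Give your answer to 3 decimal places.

From N(t) = N₀·e^(rt): e^(r·22) = 23320/262 = 89.008.
r·22 = ln(89.008) = 4.4887, so r = 4.4887/22 = 0.20403.

0.204 per year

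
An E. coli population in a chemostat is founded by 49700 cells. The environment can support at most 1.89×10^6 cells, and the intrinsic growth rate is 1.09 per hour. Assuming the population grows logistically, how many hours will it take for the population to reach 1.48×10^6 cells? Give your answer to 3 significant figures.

A = (K − N₀)/N₀ = (1.89×10^6 − 49700)/49700 = 37.028.
Solve 1.89×10^6/(1 + 37.028·e^(−1.09t)) = 1.48×10^6: 1 + 37.028·e^(−1.09t) = 1.277, so e^(−1.09t) = 0.00748152.
−1.09·t = ln(0.00748152) = -4.8953, so t = 4.8953/1.09 = 4.4911.

4.49 hours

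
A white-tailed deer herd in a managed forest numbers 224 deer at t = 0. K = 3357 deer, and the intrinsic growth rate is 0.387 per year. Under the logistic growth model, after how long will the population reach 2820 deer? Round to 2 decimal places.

A = (K − N₀)/N₀ = (3357 − 224)/224 = 13.987.
Solve 3357/(1 + 13.987·e^(−0.387t)) = 2820: 1 + 13.987·e^(−0.387t) = 1.1904, so e^(−0.387t) = 0.0136148.
−0.387·t = ln(0.0136148) = -4.2966, so t = 4.2966/0.387 = 11.102.

11.10 years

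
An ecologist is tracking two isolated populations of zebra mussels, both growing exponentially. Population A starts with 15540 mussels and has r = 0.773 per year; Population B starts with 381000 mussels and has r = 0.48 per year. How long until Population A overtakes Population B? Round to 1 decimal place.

10.9 years

Set 15540·e^(0.773t) = 381000·e^(0.48t).
e^((0.773 − 0.48)t) = 381000/15540 → e^(0.293·t) = 24.517.
0.293·t = ln(24.517) = 3.1994, so t = 3.1994/0.293 = 10.919.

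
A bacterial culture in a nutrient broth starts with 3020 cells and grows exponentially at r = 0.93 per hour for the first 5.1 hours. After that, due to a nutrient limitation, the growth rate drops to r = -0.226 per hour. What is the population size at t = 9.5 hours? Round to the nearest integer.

Phase 1: N(5.1) = 3020·e^(0.93×5.1) = 3020·e^4.743 = 346630.
Phase 2 runs for 9.5 − 5.1 = 4.4 hours at r = -0.226.
N(9.5) = 346630·e^(-0.226×4.4) = 346630·e^-0.9944 = 128234.

128234 cells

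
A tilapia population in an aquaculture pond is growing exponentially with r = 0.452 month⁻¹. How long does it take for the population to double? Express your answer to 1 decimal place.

Doubling time t_d = ln(2)/r = 0.6931/0.452 = 1.5335.

1.5 months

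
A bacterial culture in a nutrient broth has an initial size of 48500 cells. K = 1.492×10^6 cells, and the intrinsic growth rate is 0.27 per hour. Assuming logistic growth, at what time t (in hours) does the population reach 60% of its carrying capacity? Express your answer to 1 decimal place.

A = (K − N₀)/N₀ = (1.492×10^6 − 48500)/48500 = 29.763.
Solve 1.492×10^6/(1 + 29.763·e^(−0.27t)) = 895200: 1 + 29.763·e^(−0.27t) = 1.6667, so e^(−0.27t) = 0.0223993.
−0.27·t = ln(0.0223993) = -3.7987, so t = 3.7987/0.27 = 14.069.

14.1 hours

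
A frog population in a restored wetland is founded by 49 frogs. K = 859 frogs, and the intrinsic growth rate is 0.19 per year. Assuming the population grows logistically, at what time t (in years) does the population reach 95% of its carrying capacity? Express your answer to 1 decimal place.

A = (K − N₀)/N₀ = (859 − 49)/49 = 16.531.
Solve 859/(1 + 16.531·e^(−0.19t)) = 816.05: 1 + 16.531·e^(−0.19t) = 1.0526, so e^(−0.19t) = 0.00318389.
−0.19·t = ln(0.00318389) = -5.7497, so t = 5.7497/0.19 = 30.261.

30.3 years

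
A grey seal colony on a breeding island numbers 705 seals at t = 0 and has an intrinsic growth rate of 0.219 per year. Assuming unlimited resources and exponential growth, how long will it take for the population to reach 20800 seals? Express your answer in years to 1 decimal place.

15.5 years

Set N₀·e^(rt) = 20800: e^(0.219·t) = 20800/705 = 29.504.
0.219·t = ln(29.504) = 3.3845, so t = 3.3845/0.219 = 15.454.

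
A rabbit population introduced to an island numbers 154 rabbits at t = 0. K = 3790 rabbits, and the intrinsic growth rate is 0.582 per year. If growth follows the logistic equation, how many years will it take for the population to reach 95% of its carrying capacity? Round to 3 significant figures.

A = (K − N₀)/N₀ = (3790 − 154)/154 = 23.61.
Solve 3790/(1 + 23.61·e^(−0.582t)) = 3600.5: 1 + 23.61·e^(−0.582t) = 1.0526, so e^(−0.582t) = 0.00222917.
−0.582·t = ln(0.00222917) = -6.1061, so t = 6.1061/0.582 = 10.492.

10.5 years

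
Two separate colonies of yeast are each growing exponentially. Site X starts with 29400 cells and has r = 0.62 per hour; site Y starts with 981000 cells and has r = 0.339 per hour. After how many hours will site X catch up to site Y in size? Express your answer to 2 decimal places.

Set 29400·e^(0.62t) = 981000·e^(0.339t).
e^((0.62 − 0.339)t) = 981000/29400 → e^(0.281·t) = 33.367.
0.281·t = ln(33.367) = 3.5076, so t = 3.5076/0.281 = 12.482.

12.48 hours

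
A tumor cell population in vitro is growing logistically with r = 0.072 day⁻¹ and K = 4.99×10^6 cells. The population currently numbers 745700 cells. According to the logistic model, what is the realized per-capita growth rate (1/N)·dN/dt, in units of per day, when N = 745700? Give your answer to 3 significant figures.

(1/N)·dN/dt = r(1 − N/K) = 0.072 × (1 − 745700/4.99×10^6).
= 0.072 × 0.85056 = 0.06124.

0.0612 per day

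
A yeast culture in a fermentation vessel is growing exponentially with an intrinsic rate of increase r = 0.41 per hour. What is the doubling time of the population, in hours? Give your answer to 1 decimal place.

1.7 hours

Doubling time t_d = ln(2)/r = 0.6931/0.41 = 1.6906.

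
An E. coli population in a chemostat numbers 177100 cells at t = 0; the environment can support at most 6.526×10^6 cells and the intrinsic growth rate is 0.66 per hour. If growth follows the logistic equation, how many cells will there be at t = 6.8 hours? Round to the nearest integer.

A = (K − N₀)/N₀ = (6.526×10^6 − 177100)/177100 = 35.849.
N(t) = K/(1 + A·e^(−rt)) = 6.526×10^6/(1 + 35.849×e^(−0.66×6.8)).
e^(−4.488) = 0.011243; denominator = 1 + 35.849×0.011243 = 1.4031.
N = 6.526×10^6/1.4031 = 4.651273×10^6.

4651273 cells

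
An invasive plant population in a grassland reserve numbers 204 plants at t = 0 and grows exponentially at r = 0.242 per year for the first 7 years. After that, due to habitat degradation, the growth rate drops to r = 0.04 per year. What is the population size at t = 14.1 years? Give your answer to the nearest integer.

1475 plants

Phase 1: N(7) = 204·e^(0.242×7) = 204·e^1.694 = 1110.01.
Phase 2 runs for 14.1 − 7 = 7.1 years at r = 0.04.
N(14.1) = 1110.01·e^(0.04×7.1) = 1110.01·e^0.284 = 1474.57.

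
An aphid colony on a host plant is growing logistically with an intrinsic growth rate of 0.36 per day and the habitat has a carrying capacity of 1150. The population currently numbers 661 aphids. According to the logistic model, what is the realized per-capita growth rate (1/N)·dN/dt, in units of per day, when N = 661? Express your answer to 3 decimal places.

0.153 per day

(1/N)·dN/dt = r(1 − N/K) = 0.36 × (1 − 661/1150).
= 0.36 × 0.42522 = 0.15308.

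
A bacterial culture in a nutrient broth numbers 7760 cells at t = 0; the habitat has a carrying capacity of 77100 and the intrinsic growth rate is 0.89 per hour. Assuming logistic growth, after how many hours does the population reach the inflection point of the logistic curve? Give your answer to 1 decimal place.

Logistic growth is fastest at N = K/2 = 38550.
A = (K − N₀)/N₀ = 8.9356. Set K/(1 + A·e^(−rt)) = K/2 → A·e^(−rt) = 1.
e^(−0.89t) = 1/8.9356 = 0.111912, so t = ln(8.9356)/0.89 = 2.19/0.89 = 2.4607.

2.5 hours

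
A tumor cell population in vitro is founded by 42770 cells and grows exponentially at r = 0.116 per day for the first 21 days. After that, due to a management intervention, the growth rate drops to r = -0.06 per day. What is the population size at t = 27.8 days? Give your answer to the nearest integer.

Phase 1: N(21) = 42770·e^(0.116×21) = 42770·e^2.436 = 488743.
Phase 2 runs for 27.8 − 21 = 6.8 days at r = -0.06.
N(27.8) = 488743·e^(-0.06×6.8) = 488743·e^-0.408 = 325004.

325004 cells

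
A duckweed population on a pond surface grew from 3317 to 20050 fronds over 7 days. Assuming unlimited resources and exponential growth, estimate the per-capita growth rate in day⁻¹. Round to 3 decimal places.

From N(t) = N₀·e^(rt): e^(r·7) = 20050/3317 = 6.0446.
r·7 = ln(6.0446) = 1.7992, so r = 1.7992/7 = 0.25702.

0.257 per day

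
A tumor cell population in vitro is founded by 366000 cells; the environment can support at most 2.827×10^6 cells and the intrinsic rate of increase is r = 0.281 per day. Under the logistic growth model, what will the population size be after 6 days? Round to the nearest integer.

1258856 cells

A = (K − N₀)/N₀ = (2.827×10^6 − 366000)/366000 = 6.724.
N(t) = K/(1 + A·e^(−rt)) = 2.827×10^6/(1 + 6.724×e^(−0.281×6)).
e^(−1.686) = 0.18526; denominator = 1 + 6.724×0.18526 = 2.2457.
N = 2.827×10^6/2.2457 = 1.258856×10^6.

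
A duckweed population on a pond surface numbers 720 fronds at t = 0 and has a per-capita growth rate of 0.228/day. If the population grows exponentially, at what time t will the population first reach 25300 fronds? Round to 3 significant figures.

Set N₀·e^(rt) = 25300: e^(0.228·t) = 25300/720 = 35.139.
0.228·t = ln(35.139) = 3.5593, so t = 3.5593/0.228 = 15.611.

15.6 days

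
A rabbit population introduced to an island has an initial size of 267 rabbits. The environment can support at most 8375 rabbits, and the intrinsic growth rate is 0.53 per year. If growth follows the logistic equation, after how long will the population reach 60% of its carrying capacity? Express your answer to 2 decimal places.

7.21 years

A = (K − N₀)/N₀ = (8375 − 267)/267 = 30.367.
Solve 8375/(1 + 30.367·e^(−0.53t)) = 5025: 1 + 30.367·e^(−0.53t) = 1.6667, so e^(−0.53t) = 0.0219536.
−0.53·t = ln(0.0219536) = -3.8188, so t = 3.8188/0.53 = 7.2053.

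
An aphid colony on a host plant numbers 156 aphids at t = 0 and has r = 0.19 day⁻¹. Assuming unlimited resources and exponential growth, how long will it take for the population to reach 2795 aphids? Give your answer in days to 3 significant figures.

Set N₀·e^(rt) = 2795: e^(0.19·t) = 2795/156 = 17.917.
0.19·t = ln(17.917) = 2.8857, so t = 2.8857/0.19 = 15.188.

15.2 days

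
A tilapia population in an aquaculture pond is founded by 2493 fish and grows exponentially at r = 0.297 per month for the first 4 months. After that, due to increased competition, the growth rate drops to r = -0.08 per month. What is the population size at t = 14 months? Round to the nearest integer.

Phase 1: N(4) = 2493·e^(0.297×4) = 2493·e^1.188 = 8178.32.
Phase 2 runs for 14 − 4 = 10 months at r = -0.08.
N(14) = 8178.32·e^(-0.08×10) = 8178.32·e^-0.8 = 3674.76.

3675 fish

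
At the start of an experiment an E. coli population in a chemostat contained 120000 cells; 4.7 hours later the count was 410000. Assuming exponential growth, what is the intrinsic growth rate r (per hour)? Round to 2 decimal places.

From N(t) = N₀·e^(rt): e^(r·4.7) = 410000/120000 = 3.4167.
r·4.7 = ln(3.4167) = 1.2287, so r = 1.2287/4.7 = 0.26142.

0.26 per hour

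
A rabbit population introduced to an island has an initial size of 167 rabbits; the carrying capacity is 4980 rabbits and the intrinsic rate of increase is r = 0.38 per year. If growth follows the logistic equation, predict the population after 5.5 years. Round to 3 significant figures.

1090 rabbits

A = (K − N₀)/N₀ = (4980 − 167)/167 = 28.82.
N(t) = K/(1 + A·e^(−rt)) = 4980/(1 + 28.82×e^(−0.38×5.5)).
e^(−2.09) = 0.12369; denominator = 1 + 28.82×0.12369 = 4.5647.
N = 4980/4.5647 = 1090.98.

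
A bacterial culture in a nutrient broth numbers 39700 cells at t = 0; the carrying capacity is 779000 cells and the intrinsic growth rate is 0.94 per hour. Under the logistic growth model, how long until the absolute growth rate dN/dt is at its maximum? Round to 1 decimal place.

3.1 hours

Logistic growth is fastest at N = K/2 = 389500.
A = (K − N₀)/N₀ = 18.622. Set K/(1 + A·e^(−rt)) = K/2 → A·e^(−rt) = 1.
e^(−0.94t) = 1/18.622 = 0.0536994, so t = ln(18.622)/0.94 = 2.9244/0.94 = 3.111.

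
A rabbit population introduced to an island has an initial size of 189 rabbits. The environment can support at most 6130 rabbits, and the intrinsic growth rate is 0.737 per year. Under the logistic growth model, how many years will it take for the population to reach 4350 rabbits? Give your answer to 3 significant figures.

5.89 years

A = (K − N₀)/N₀ = (6130 − 189)/189 = 31.434.
Solve 6130/(1 + 31.434·e^(−0.737t)) = 4350: 1 + 31.434·e^(−0.737t) = 1.4092, so e^(−0.737t) = 0.0130177.
−0.737·t = ln(0.0130177) = -4.3414, so t = 4.3414/0.737 = 5.8907.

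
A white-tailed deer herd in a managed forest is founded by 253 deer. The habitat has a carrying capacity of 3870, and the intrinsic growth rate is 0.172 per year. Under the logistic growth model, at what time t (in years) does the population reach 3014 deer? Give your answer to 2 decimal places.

22.78 years

A = (K − N₀)/N₀ = (3870 − 253)/253 = 14.296.
Solve 3870/(1 + 14.296·e^(−0.172t)) = 3014: 1 + 14.296·e^(−0.172t) = 1.284, so e^(−0.172t) = 0.0198656.
−0.172·t = ln(0.0198656) = -3.9188, so t = 3.9188/0.172 = 22.784.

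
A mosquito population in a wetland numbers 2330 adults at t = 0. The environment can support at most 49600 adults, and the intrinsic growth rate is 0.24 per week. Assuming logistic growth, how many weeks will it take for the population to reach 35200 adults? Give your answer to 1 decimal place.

16.3 weeks

A = (K − N₀)/N₀ = (49600 − 2330)/2330 = 20.288.
Solve 49600/(1 + 20.288·e^(−0.24t)) = 35200: 1 + 20.288·e^(−0.24t) = 1.4091, so e^(−0.24t) = 0.0201646.
−0.24·t = ln(0.0201646) = -3.9038, so t = 3.9038/0.24 = 16.266.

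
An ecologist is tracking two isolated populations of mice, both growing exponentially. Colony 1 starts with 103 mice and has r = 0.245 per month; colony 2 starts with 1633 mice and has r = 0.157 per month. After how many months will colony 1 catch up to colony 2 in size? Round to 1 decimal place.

31.4 months

Set 103·e^(0.245t) = 1633·e^(0.157t).
e^((0.245 − 0.157)t) = 1633/103 → e^(0.088·t) = 15.854.
0.088·t = ln(15.854) = 2.7634, so t = 2.7634/0.088 = 31.403.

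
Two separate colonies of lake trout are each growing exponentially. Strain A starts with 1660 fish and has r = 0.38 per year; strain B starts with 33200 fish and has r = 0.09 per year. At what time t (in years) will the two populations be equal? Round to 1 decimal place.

10.3 years

Set 1660·e^(0.38t) = 33200·e^(0.09t).
e^((0.38 − 0.09)t) = 33200/1660 → e^(0.29·t) = 20.
0.29·t = ln(20) = 2.9957, so t = 2.9957/0.29 = 10.33.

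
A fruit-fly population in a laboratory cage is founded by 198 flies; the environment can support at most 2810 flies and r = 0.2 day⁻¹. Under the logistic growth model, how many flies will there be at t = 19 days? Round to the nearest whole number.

A = (K − N₀)/N₀ = (2810 − 198)/198 = 13.192.
N(t) = K/(1 + A·e^(−rt)) = 2810/(1 + 13.192×e^(−0.2×19)).
e^(−3.8) = 0.022371; denominator = 1 + 13.192×0.022371 = 1.2951.
N = 2810/1.2951 = 2169.69.

2170 flies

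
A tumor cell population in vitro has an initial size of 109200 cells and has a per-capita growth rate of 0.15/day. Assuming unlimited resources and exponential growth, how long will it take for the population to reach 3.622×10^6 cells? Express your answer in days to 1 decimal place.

23.3 days

Set N₀·e^(rt) = 3.622×10^6: e^(0.15·t) = 3.622×10^6/109200 = 33.168.
0.15·t = ln(33.168) = 3.5016, so t = 3.5016/0.15 = 23.344.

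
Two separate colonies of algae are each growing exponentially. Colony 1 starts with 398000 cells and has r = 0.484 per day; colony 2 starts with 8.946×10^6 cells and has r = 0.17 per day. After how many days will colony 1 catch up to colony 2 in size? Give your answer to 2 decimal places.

9.91 days

Set 398000·e^(0.484t) = 8.946×10^6·e^(0.17t).
e^((0.484 − 0.17)t) = 8.946×10^6/398000 → e^(0.314·t) = 22.477.
0.314·t = ln(22.477) = 3.1125, so t = 3.1125/0.314 = 9.9125.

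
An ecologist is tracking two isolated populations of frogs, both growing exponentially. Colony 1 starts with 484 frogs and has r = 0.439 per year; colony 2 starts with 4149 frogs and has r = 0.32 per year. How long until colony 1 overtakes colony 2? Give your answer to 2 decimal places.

18.05 years

Set 484·e^(0.439t) = 4149·e^(0.32t).
e^((0.439 − 0.32)t) = 4149/484 → e^(0.119·t) = 8.5723.
0.119·t = ln(8.5723) = 2.1485, so t = 2.1485/0.119 = 18.055.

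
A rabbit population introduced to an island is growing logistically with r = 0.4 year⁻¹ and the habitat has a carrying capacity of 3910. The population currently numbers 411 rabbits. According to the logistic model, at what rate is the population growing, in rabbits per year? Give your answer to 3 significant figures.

dN/dt = rN(1 − N/K) = 0.4 × 411 × (1 − 411/3910).
1 − 411/3910 = 0.89488; dN/dt = 0.4 × 411 × 0.89488 = 147.12.

147 rabbits per year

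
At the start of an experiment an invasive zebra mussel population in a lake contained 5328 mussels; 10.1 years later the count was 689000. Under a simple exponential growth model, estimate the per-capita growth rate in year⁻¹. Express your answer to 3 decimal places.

From N(t) = N₀·e^(rt): e^(r·10.1) = 689000/5328 = 129.32.
r·10.1 = ln(129.32) = 4.8623, so r = 4.8623/10.1 = 0.48141.

0.481 per year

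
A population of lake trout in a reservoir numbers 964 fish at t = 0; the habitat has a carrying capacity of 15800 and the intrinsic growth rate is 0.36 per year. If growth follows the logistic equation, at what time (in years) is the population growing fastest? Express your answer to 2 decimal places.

Logistic growth is fastest at N = K/2 = 7900.
A = (K − N₀)/N₀ = 15.39. Set K/(1 + A·e^(−rt)) = K/2 → A·e^(−rt) = 1.
e^(−0.36t) = 1/15.39 = 0.0649771, so t = ln(15.39)/0.36 = 2.7337/0.36 = 7.5937.

7.59 years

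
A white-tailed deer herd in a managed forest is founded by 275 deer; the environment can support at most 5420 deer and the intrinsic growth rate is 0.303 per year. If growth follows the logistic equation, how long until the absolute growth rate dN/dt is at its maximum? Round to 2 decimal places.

9.67 years

Logistic growth is fastest at N = K/2 = 2710.
A = (K − N₀)/N₀ = 18.709. Set K/(1 + A·e^(−rt)) = K/2 → A·e^(−rt) = 1.
e^(−0.303t) = 1/18.709 = 0.05345, so t = ln(18.709)/0.303 = 2.929/0.303 = 9.6667.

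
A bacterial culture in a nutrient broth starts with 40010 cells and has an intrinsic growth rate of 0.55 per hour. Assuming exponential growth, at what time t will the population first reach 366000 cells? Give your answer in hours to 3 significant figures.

4.02 hours

Set N₀·e^(rt) = 366000: e^(0.55·t) = 366000/40010 = 9.1477.
0.55·t = ln(9.1477) = 2.2135, so t = 2.2135/0.55 = 4.0246.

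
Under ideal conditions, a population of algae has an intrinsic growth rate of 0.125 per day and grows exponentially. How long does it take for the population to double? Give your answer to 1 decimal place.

5.5 days

Doubling time t_d = ln(2)/r = 0.6931/0.125 = 5.5452.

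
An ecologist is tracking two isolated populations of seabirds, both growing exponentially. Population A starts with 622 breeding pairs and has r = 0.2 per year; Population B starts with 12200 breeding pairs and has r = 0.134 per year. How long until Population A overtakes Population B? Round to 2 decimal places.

45.09 years

Set 622·e^(0.2t) = 12200·e^(0.134t).
e^((0.2 − 0.134)t) = 12200/622 → e^(0.066·t) = 19.614.
0.066·t = ln(19.614) = 2.9763, so t = 2.9763/0.066 = 45.095.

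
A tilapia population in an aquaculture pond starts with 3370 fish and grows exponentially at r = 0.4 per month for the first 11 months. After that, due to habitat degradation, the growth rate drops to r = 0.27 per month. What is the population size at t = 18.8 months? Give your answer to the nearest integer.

2255017 fish

Phase 1: N(11) = 3370·e^(0.4×11) = 3370·e^4.4 = 274489.
Phase 2 runs for 18.8 − 11 = 7.8 months at r = 0.27.
N(18.8) = 274489·e^(0.27×7.8) = 274489·e^2.106 = 2.255017×10^6.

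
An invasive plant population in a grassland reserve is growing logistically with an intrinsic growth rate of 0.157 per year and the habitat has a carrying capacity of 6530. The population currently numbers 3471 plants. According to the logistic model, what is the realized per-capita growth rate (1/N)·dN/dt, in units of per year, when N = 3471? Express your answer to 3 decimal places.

0.074 per year

(1/N)·dN/dt = r(1 − N/K) = 0.157 × (1 − 3471/6530).
= 0.157 × 0.46845 = 0.073547.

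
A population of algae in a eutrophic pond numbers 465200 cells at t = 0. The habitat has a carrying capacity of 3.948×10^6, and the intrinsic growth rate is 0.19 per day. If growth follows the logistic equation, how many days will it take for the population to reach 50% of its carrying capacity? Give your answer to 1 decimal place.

10.6 days

A = (K − N₀)/N₀ = (3.948×10^6 − 465200)/465200 = 7.4867.
Solve 3.948×10^6/(1 + 7.4867·e^(−0.19t)) = 1.974×10^6: 1 + 7.4867·e^(−0.19t) = 2, so e^(−0.19t) = 0.133571.
−0.19·t = ln(0.133571) = -2.0131, so t = 2.0131/0.19 = 10.595.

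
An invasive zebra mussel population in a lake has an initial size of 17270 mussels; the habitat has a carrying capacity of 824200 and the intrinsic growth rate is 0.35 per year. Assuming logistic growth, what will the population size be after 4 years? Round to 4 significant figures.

A = (K − N₀)/N₀ = (824200 − 17270)/17270 = 46.724.
N(t) = K/(1 + A·e^(−rt)) = 824200/(1 + 46.724×e^(−0.35×4)).
e^(−1.4) = 0.2466; denominator = 1 + 46.724×0.2466 = 12.522.
N = 824200/12.522 = 65819.7.

65820 mussels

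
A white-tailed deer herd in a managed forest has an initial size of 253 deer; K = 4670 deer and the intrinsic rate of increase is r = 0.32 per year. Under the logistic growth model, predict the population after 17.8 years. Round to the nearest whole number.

A = (K − N₀)/N₀ = (4670 − 253)/253 = 17.458.
N(t) = K/(1 + A·e^(−rt)) = 4670/(1 + 17.458×e^(−0.32×17.8)).
e^(−5.696) = 0.0033594; denominator = 1 + 17.458×0.0033594 = 1.0586.
N = 4670/1.0586 = 4411.28.

4411 deer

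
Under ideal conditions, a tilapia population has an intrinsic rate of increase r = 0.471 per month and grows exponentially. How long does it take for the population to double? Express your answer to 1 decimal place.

1.5 months

Doubling time t_d = ln(2)/r = 0.6931/0.471 = 1.4717.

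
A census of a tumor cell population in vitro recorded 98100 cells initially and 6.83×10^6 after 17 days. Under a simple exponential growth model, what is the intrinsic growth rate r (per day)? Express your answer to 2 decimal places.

0.25 per day

From N(t) = N₀·e^(rt): e^(r·17) = 6.83×10^6/98100 = 69.623.
r·17 = ln(69.623) = 4.2431, so r = 4.2431/17 = 0.24959.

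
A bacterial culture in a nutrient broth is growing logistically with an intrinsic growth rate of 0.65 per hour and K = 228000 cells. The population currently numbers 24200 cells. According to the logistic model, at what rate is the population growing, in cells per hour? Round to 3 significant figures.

dN/dt = rN(1 − N/K) = 0.65 × 24200 × (1 − 24200/228000).
1 − 24200/228000 = 0.89386; dN/dt = 0.65 × 24200 × 0.89386 = 14060.

14100 cells per hour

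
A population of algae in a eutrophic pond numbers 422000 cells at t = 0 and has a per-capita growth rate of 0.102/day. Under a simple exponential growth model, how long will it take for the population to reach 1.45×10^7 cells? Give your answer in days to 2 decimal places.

Set N₀·e^(rt) = 1.45×10^7: e^(0.102·t) = 1.45×10^7/422000 = 34.36.
0.102·t = ln(34.36) = 3.5369, so t = 3.5369/0.102 = 34.675.

34.68 days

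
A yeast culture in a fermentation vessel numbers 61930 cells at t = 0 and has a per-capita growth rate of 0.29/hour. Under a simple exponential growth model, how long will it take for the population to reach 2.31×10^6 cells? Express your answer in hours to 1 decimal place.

Set N₀·e^(rt) = 2.31×10^6: e^(0.29·t) = 2.31×10^6/61930 = 37.3.
0.29·t = ln(37.3) = 3.619, so t = 3.619/0.29 = 12.479.

12.5 hours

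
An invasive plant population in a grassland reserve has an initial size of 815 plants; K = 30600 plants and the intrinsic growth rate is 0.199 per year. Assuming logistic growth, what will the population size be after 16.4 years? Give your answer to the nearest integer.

A = (K − N₀)/N₀ = (30600 − 815)/815 = 36.546.
N(t) = K/(1 + A·e^(−rt)) = 30600/(1 + 36.546×e^(−0.199×16.4)).
e^(−3.264) = 0.03825; denominator = 1 + 36.546×0.03825 = 2.3979.
N = 30600/2.3979 = 12761.2.

12761 plants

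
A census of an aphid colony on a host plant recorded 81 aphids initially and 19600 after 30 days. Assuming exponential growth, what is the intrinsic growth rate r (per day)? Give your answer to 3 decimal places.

0.183 per day

From N(t) = N₀·e^(rt): e^(r·30) = 19600/81 = 241.98.
r·30 = ln(241.98) = 5.4888, so r = 5.4888/30 = 0.18296.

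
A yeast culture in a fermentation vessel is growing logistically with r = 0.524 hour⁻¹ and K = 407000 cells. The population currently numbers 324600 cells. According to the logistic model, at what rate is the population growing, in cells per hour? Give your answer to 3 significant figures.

34400 cells per hour

dN/dt = rN(1 − N/K) = 0.524 × 324600 × (1 − 324600/407000).
1 − 324600/407000 = 0.20246; dN/dt = 0.524 × 324600 × 0.20246 = 34436.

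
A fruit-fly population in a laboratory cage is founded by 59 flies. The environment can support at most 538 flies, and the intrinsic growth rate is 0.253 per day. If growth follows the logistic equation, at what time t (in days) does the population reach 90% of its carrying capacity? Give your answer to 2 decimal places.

A = (K − N₀)/N₀ = (538 − 59)/59 = 8.1186.
Solve 538/(1 + 8.1186·e^(−0.253t)) = 484.2: 1 + 8.1186·e^(−0.253t) = 1.1111, so e^(−0.253t) = 0.0136859.
−0.253·t = ln(0.0136859) = -4.2914, so t = 4.2914/0.253 = 16.962.

16.96 days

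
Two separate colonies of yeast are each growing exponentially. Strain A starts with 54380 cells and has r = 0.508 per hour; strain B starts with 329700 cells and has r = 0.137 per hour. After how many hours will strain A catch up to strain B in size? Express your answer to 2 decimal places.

Set 54380·e^(0.508t) = 329700·e^(0.137t).
e^((0.508 − 0.137)t) = 329700/54380 → e^(0.371·t) = 6.0629.
0.371·t = ln(6.0629) = 1.8022, so t = 1.8022/0.371 = 4.8576.

4.86 hours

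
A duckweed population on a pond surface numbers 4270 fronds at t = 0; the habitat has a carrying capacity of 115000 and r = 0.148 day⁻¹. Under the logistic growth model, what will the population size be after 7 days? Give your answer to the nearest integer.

11272 fronds

A = (K − N₀)/N₀ = (115000 − 4270)/4270 = 25.932.
N(t) = K/(1 + A·e^(−rt)) = 115000/(1 + 25.932×e^(−0.148×7)).
e^(−1.036) = 0.35487; denominator = 1 + 25.932×0.35487 = 10.203.
N = 115000/10.203 = 11271.7.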